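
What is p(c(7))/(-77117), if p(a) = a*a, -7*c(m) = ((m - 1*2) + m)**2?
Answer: -20736/3778733 ≈ -0.0054876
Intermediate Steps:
c(m) = -(-2 + 2*m)**2/7 (c(m) = -((m - 1*2) + m)**2/7 = -((m - 2) + m)**2/7 = -((-2 + m) + m)**2/7 = -(-2 + 2*m)**2/7)
p(a) = a**2
p(c(7))/(-77117) = (-4*(-1 + 7)**2/7)**2/(-77117) = (-4/7*6**2)**2*(-1/77117) = (-4/7*36)**2*(-1/77117) = (-144/7)**2*(-1/77117) = (20736/49)*(-1/77117) = -20736/3778733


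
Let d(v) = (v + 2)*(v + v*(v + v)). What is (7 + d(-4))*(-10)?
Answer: 490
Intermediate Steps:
d(v) = (2 + v)*(v + 2*v²) (d(v) = (2 + v)*(v + v*(2*v)) = (2 + v)*(v + 2*v²))
(7 + d(-4))*(-10) = (7 - 4*(2 + 2*(-4)² + 5*(-4)))*(-10) = (7 - 4*(2 + 2*16 - 20))*(-10) = (7 - 4*(2 + 32 - 20))*(-10) = (7 - 4*14)*(-10) = (7 - 56)*(-10) = -49*(-10) = 490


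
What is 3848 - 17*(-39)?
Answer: 4511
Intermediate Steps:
3848 - 17*(-39) = 3848 + 663 = 4511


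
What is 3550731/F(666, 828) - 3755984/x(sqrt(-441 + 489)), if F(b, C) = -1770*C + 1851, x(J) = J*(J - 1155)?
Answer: 253691365823/650851380231 + 361513460*sqrt(3)/1333977 ≈ 469.78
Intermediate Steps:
x(J) = J*(-1155 + J)
F(b, C) = 1851 - 1770*C
3550731/F(666, 828) - 3755984/x(sqrt(-441 + 489)) = 3550731/(1851 - 1770*828) - 3755984*1/((-1155 + sqrt(-441 + 489))*sqrt(-441 + 489)) = 3550731/(1851 - 1465560) - 3755984*sqrt(3)/(12*(-1155 + sqrt(48))) = 3550731/(-1463709) - 3755984*sqrt(3)/(12*(-1155 + 4*sqrt(3))) = 3550731*(-1/1463709) - 3755984*sqrt(3)/(12*(-1155 + 4*sqrt(3))) = -1183577/487903 - 938996*sqrt(3)/(3*(-1155 + 4*sqrt(3)))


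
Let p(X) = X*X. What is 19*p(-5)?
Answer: 475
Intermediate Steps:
p(X) = X²
19*p(-5) = 19*(-5)² = 19*25 = 475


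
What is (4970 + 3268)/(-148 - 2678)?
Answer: -1373/471 ≈ -2.9151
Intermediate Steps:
(4970 + 3268)/(-148 - 2678) = 8238/(-2826) = 8238*(-1/2826) = -1373/471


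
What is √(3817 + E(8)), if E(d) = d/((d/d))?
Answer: 15*√17 ≈ 61.847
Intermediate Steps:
E(d) = d (E(d) = d/1 = d*1 = d)
√(3817 + E(8)) = √(3817 + 8) = √3825 = 15*√17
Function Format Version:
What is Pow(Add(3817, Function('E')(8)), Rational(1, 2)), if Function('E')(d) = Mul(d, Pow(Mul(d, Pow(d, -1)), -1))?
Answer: Mul(15, Pow(17, Rational(1, 2))) ≈ 61.847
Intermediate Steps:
Function('E')(d) = d (Function('E')(d) = Mul(d, Pow(1, -1)) = Mul(d, 1) = d)
Pow(Add(3817, Function('E')(8)), Rational(1, 2)) = Pow(Add(3817, 8), Rational(1, 2)) = Pow(3825, Rational(1, 2)) = Mul(15, Pow(17, Rational(1, 2)))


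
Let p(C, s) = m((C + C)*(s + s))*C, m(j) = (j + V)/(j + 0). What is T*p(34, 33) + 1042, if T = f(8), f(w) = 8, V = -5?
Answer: 43352/33 ≈ 1313.7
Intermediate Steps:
m(j) = (-5 + j)/j (m(j) = (j - 5)/(j + 0) = (-5 + j)/j)
p(C, s) = (-5 + 4*C*s)/(4*s) (p(C, s) = ((-5 + (C + C)*(s + s))/(((C + C)*(s + s))))*C = ((-5 + (2*C)*(2*s))/(((2*C)*(2*s))))*C = ((-5 + 4*C*s)/((4*C*s)))*C = ((1/(4*C*s))*(-5 + 4*C*s))*C = ((-5 + 4*C*s)/(4*C*s))*C = (-5 + 4*C*s)/(4*s))
T = 8
T*p(34, 33) + 1042 = 8*(34 - 5/4/33) + 1042 = 8*(34 - 5/4*1/33) + 1042 = 8*(34 - 5/132) + 1042 = 8*(4483/132) + 1042 = 8966/33 + 1042 = 43352/33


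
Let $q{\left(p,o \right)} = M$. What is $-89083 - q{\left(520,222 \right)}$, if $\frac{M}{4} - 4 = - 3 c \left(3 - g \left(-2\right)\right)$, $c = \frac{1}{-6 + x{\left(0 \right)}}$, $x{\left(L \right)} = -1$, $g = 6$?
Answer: $- \frac{623873}{7} \approx -89125.0$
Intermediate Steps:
$c = - \frac{1}{7}$ ($c = \frac{1}{-6 - 1} = \frac{1}{-7} = - \frac{1}{7} \approx -0.14286$)
$M = \frac{292}{7}$ ($M = 16 + 4 \left(-3\right) \left(- \frac{1}{7}\right) \left(3 - 6 \left(-2\right)\right) = 16 + 4 \frac{3 \left(3 - -12\right)}{7} = 16 + 4 \frac{3 \left(3 + 12\right)}{7} = 16 + 4 \cdot \frac{3}{7} \cdot 15 = 16 + 4 \cdot \frac{45}{7} = 16 + \frac{180}{7} = \frac{292}{7} \approx 41.714$)
$q{\left(p,o \right)} = \frac{292}{7}$
$-89083 - q{\left(520,222 \right)} = -89083 - \frac{292}{7} = - \frac{623873}{7}$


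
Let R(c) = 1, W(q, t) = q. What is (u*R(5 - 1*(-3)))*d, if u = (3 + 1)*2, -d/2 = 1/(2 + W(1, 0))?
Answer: -16/3 ≈ -5.3333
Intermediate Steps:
d = -⅔ (d = -2/(2 + 1) = -2/3 = -2*⅓ = -⅔ ≈ -0.66667)
u = 8 (u = 4*2 = 8)
(u*R(5 - 1*(-3)))*d = (8*1)*(-⅔) = 8*(-⅔) = -16/3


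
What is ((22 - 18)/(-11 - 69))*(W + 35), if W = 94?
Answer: -129/20 ≈ -6.4500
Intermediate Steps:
((22 - 18)/(-11 - 69))*(W + 35) = ((22 - 18)/(-11 - 69))*(94 + 35) = (4/(-80))*129 = (4*(-1/80))*129 = -1/20*129 = -129/20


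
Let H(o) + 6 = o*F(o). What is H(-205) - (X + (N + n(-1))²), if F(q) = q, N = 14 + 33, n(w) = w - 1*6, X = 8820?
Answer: 31599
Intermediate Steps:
n(w) = -6 + w (n(w) = w - 6 = -6 + w)
N = 47
H(o) = -6 + o² (H(o) = -6 + o*o = -6 + o²)
H(-205) - (X + (N + n(-1))²) = (-6 + (-205)²) - (8820 + (47 + (-6 - 1))²) = (-6 + 42025) - (8820 + (47 - 7)²) = 42019 - (8820 + 40²) = 42019 - (8820 + 1600) = 42019 - 1*10420 = 42019 - 10420 = 31599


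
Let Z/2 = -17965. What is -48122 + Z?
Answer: -84052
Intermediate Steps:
Z = -35930 (Z = 2*(-17965) = -35930)
-48122 + Z = -48122 - 35930 = -84052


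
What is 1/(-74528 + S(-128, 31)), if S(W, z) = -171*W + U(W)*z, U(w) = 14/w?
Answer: -64/3369177 ≈ -1.8996e-5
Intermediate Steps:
S(W, z) = -171*W + 14*z/W (S(W, z) = -171*W + (14/W)*z = -171*W + 14*z/W)
1/(-74528 + S(-128, 31)) = 1/(-74528 + (-171*(-128) + 14*31/(-128))) = 1/(-74528 + (21888 + 14*31*(-1/128))) = 1/(-74528 + (21888 - 217/64)) = 1/(-74528 + 1400615/64) = 1/(-3369177/64) = -64/3369177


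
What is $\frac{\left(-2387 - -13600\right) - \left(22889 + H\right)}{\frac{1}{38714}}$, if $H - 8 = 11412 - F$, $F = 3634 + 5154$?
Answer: $-553919912$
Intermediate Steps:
$F = 8788$
$H = 2632$ ($H = 8 + \left(11412 - 8788\right) = 8 + 2624 = 2632$)
$\frac{\left(-2387 - -13600\right) - \left(22889 + H\right)}{\frac{1}{38714}} = \frac{\left(-2387 - -13600\right) - 25521}{\frac{1}{38714}} = \left(\left(-2387 + 13600\right) - 25521\right) \frac{1}{\frac{1}{38714}} = \left(11213 - 25521\right) 38714 = \left(-14308\right) 38714 = -553919912$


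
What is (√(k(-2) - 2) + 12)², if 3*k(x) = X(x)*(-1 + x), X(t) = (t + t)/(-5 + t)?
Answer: 990/7 + 72*I*√14/7 ≈ 141.43 + 38.486*I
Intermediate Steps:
X(t) = 2*t/(-5 + t) (X(t) = (2*t)/(-5 + t) = 2*t/(-5 + t))
k(x) = 2*x*(-1 + x)/(3*(-5 + x)) (k(x) = ((2*x/(-5 + x))*(-1 + x))/3 = (2*x*(-1 + x)/(-5 + x))/3 = 2*x*(-1 + x)/(3*(-5 + x)))
(√(k(-2) - 2) + 12)² = (√((⅔)*(-2)*(-1 - 2)/(-5 - 2) - 2) + 12)² = (√((⅔)*(-2)*(-3)/(-7) - 2) + 12)² = (√((⅔)*(-2)*(-⅐)*(-3) - 2) + 12)² = (√(-4/7 - 2) + 12)² = (√(-18/7) + 12)² = (3*I*√14/7 + 12)² = (12 + 3*I*√14/7)²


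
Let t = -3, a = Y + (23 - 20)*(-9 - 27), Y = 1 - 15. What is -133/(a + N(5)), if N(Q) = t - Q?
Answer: 133/130 ≈ 1.0231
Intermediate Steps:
Y = -14
a = -122 (a = -14 + (23 - 20)*(-9 - 27) = -14 + 3*(-36) = -14 - 108 = -122)
N(Q) = -3 - Q
-133/(a + N(5)) = -133/(-122 + (-3 - 1*5)) = -133/(-122 + (-3 - 5)) = -133/(-122 - 8) = -133/(-130) = -1/130*(-133) = 133/130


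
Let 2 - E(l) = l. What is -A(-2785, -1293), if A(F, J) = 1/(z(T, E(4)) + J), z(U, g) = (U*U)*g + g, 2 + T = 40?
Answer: 1/4183 ≈ 0.00023906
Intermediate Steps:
T = 38 (T = -2 + 40 = 38)
E(l) = 2 - l
z(U, g) = g + g*U² (z(U, g) = U²*g + g = g*U² + g = g + g*U²)
A(F, J) = 1/(-2890 + J) (A(F, J) = 1/((2 - 1*4)*(1 + 38²) + J) = 1/((2 - 4)*(1 + 1444) + J) = 1/(-2*1445 + J) = 1/(-2890 + J))
-A(-2785, -1293) = -1/(-2890 - 1293) = -1/(-4183) = -1*(-1/4183) = 1/4183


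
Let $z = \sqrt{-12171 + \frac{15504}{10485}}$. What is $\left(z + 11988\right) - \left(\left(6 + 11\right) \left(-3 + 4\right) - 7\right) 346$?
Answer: $8528 + \frac{i \sqrt{148651007115}}{3495} \approx 8528.0 + 110.32 i$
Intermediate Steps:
$z = \frac{i \sqrt{148651007115}}{3495}$ ($z = \sqrt{-12171 + 15504 \cdot \frac{1}{10485}} = \sqrt{-12171 + \frac{5168}{3495}} = \sqrt{- \frac{42532477}{3495}} = \frac{i \sqrt{148651007115}}{3495} \approx 110.32 i$)
$\left(z + 11988\right) - \left(\left(6 + 11\right) \left(-3 + 4\right) - 7\right) 346 = \left(\frac{i \sqrt{148651007115}}{3495} + 11988\right) - \left(\left(6 + 11\right) \left(-3 + 4\right) - 7\right) 346 = \left(11988 + \frac{i \sqrt{148651007115}}{3495}\right) - \left(17 \cdot 1 - 7\right) 346 = \left(11988 + \frac{i \sqrt{148651007115}}{3495}\right) - \left(17 - 7\right) 346 = \left(11988 + \frac{i \sqrt{148651007115}}{3495}\right) - 10 \cdot 346 = \left(11988 + \frac{i \sqrt{148651007115}}{3495}\right) - 3460 = 8528 + \frac{i \sqrt{148651007115}}{3495}$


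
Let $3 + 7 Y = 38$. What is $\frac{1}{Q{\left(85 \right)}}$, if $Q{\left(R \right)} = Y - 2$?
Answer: $\frac{1}{3} \approx 0.33333$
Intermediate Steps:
$Y = 5$ ($Y = - \frac{3}{7} + \frac{1}{7} \cdot 38 = - \frac{3}{7} + \frac{38}{7} = 5$)
$Q{\left(R \right)} = 3$ ($Q{\left(R \right)} = 5 - 2 = 3$)
$\frac{1}{Q{\left(85 \right)}} = \frac{1}{3}$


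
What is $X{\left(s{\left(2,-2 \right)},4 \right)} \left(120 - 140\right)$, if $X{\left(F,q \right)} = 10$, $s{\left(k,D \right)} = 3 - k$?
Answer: $-200$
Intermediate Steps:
$X{\left(s{\left(2,-2 \right)},4 \right)} \left(120 - 140\right) = 10 \left(120 - 140\right) = 10 \left(-20\right) = -200$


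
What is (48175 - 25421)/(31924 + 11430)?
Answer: 11377/21677 ≈ 0.52484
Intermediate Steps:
(48175 - 25421)/(31924 + 11430) = 22754/43354 = 22754*(1/43354) = 11377/21677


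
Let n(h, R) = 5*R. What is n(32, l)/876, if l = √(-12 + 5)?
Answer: 5*I*√7/876 ≈ 0.015101*I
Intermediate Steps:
l = I*√7 (l = √(-7) = I*√7 ≈ 2.6458*I)
n(32, l)/876 = (5*(I*√7))/876 = (5*I*√7)*(1/876) = 5*I*√7/876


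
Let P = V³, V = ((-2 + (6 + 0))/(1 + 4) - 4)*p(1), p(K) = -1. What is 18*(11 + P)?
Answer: 98478/125 ≈ 787.82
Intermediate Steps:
V = 16/5 (V = ((-2 + (6 + 0))/(1 + 4) - 4)*(-1) = ((-2 + 6)/5 - 4)*(-1) = (4*(⅕) - 4)*(-1) = (⅘ - 4)*(-1) = -16/5*(-1) = 16/5 ≈ 3.2000)
P = 4096/125 (P = (16/5)³ = 4096/125 ≈ 32.768)
18*(11 + P) = 18*(11 + 4096/125) = 18*(5471/125) = 98478/125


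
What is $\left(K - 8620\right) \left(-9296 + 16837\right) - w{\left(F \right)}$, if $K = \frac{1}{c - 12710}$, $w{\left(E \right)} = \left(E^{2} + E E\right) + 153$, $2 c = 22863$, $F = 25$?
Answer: $- \frac{166217347493}{2557} \approx -6.5005 \cdot 10^{7}$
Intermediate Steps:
$c = \frac{22863}{2}$ ($c = \frac{1}{2} \cdot 22863 = \frac{22863}{2} \approx 11432.0$)
$w{\left(E \right)} = 153 + 2 E^{2}$ ($w{\left(E \right)} = \left(E^{2} + E^{2}\right) + 153 = 2 E^{2} + 153 = 153 + 2 E^{2}$)
$K = - \frac{2}{2557}$ ($K = \frac{1}{\frac{22863}{2} - 12710} = \frac{1}{- \frac{2557}{2}} = - \frac{2}{2557} \approx -0.00078217$)
$\left(K - 8620\right) \left(-9296 + 16837\right) - w{\left(F \right)} = \left(- \frac{2}{2557} - 8620\right) \left(-9296 + 16837\right) - \left(153 + 2 \cdot 25^{2}\right) = \left(- \frac{22041342}{2557}\right) 7541 - \left(153 + 2 \cdot 625\right) = - \frac{166213760022}{2557} - \left(153 + 1250\right) = - \frac{166213760022}{2557} - 1403 = - \frac{166217347493}{2557}$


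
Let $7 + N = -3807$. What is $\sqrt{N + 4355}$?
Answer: $\sqrt{541} \approx 23.259$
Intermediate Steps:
$N = -3814$ ($N = -7 - 3807 = -3814$)
$\sqrt{N + 4355} = \sqrt{-3814 + 4355} = \sqrt{541}$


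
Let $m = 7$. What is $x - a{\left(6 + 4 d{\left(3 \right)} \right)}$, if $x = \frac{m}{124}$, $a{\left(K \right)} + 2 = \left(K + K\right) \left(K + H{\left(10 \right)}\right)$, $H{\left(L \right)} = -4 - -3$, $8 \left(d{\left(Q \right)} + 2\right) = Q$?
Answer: $\frac{69}{124} \approx 0.55645$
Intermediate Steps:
$d{\left(Q \right)} = -2 + \frac{Q}{8}$
$H{\left(L \right)} = -1$ ($H{\left(L \right)} = -4 + 3 = -1$)
$a{\left(K \right)} = -2 + 2 K \left(-1 + K\right)$ ($a{\left(K \right)} = -2 + \left(K + K\right) \left(K - 1\right) = -2 + 2 K \left(-1 + K\right)$)
$x = \frac{7}{124}$ ($x = \frac{1}{124} \cdot 7 = \frac{7}{124} \approx 0.056452$)
$x - a{\left(6 + 4 d{\left(3 \right)} \right)} = \frac{7}{124} - \left(-2 - 2 \left(6 + 4 \left(-2 + \frac{1}{8} \cdot 3\right)\right) + 2 \left(6 + 4 \left(-2 + \frac{1}{8} \cdot 3\right)\right)^{2}\right) = \frac{7}{124} - \left(-2 - 2 \left(6 + 4 \left(-2 + \frac{3}{8}\right)\right) + 2 \left(6 + 4 \left(-2 + \frac{3}{8}\right)\right)^{2}\right) = \frac{7}{124} - \left(-2 - 2 \left(6 + 4 \left(- \frac{13}{8}\right)\right) + 2 \left(6 + 4 \left(- \frac{13}{8}\right)\right)^{2}\right) = \frac{7}{124} - \left(-2 - 2 \left(6 - \frac{13}{2}\right) + 2 \left(6 - \frac{13}{2}\right)^{2}\right) = \frac{7}{124} - \left(-2 - -1 + 2 \left(- \frac{1}{2}\right)^{2}\right) = \frac{7}{124} - \left(-2 + 1 + 2 \cdot \frac{1}{4}\right) = \frac{7}{124} - \left(-2 + 1 + \frac{1}{2}\right) = \frac{7}{124} - - \frac{1}{2} = \frac{7}{124} + \frac{1}{2} = \frac{69}{124}$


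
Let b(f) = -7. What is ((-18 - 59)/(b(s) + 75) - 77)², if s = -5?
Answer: 28227969/4624 ≈ 6104.7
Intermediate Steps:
((-18 - 59)/(b(s) + 75) - 77)² = ((-18 - 59)/(-7 + 75) - 77)² = (-77/68 - 77)² = (-5313/68)² = 28227969/4624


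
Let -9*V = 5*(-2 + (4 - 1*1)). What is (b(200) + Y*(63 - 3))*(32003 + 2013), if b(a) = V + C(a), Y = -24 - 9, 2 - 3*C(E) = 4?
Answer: -606539296/9 ≈ -6.7393e+7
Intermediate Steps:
C(E) = -⅔ (C(E) = ⅔ - ⅓*4 = ⅔ - 4/3 = -⅔)
V = -5/9 (V = -5*(-2 + (4 - 1*1))/9 = -5*(-2 + (4 - 1))/9 = -5*(-2 + 3)/9 = -5/9 ≈ -0.55556)
Y = -33
b(a) = -11/9 (b(a) = -5/9 - ⅔ = -11/9)
(b(200) + Y*(63 - 3))*(32003 + 2013) = (-11/9 - 33*(63 - 3))*(32003 + 2013) = (-11/9 - 33*60)*34016 = (-11/9 - 1980)*34016 = -17831/9*34016 = -606539296/9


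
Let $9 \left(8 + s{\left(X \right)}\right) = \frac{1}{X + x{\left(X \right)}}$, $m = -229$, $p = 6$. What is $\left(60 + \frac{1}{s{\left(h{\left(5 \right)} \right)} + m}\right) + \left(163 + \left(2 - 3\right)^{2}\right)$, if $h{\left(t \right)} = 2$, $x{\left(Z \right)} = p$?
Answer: $\frac{3822040}{17063} \approx 224.0$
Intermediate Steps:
$x{\left(Z \right)} = 6$
$s{\left(X \right)} = -8 + \frac{1}{9 \left(6 + X\right)}$ ($s{\left(X \right)} = -8 + \frac{1}{9 \left(X + 6\right)} = -8 + \frac{1}{9 \left(6 + X\right)}$)
$\left(60 + \frac{1}{s{\left(h{\left(5 \right)} \right)} + m}\right) + \left(163 + \left(2 - 3\right)^{2}\right) = \left(60 + \frac{1}{\frac{-431 - 144}{9 \left(6 + 2\right)} - 229}\right) + \left(163 + \left(2 - 3\right)^{2}\right) = \left(60 + \frac{1}{\frac{-431 - 144}{9 \cdot 8} - 229}\right) + \left(163 + \left(-1\right)^{2}\right) = \left(60 + \frac{1}{\frac{1}{9} \cdot \frac{1}{8} \left(-575\right) - 229}\right) + \left(163 + 1\right) = \left(60 + \frac{1}{- \frac{575}{72} - 229}\right) + 164 = \left(60 + \frac{1}{- \frac{17063}{72}}\right) + 164 = \left(60 - \frac{72}{17063}\right) + 164 = \frac{1023708}{17063} + 164 = \frac{3822040}{17063}$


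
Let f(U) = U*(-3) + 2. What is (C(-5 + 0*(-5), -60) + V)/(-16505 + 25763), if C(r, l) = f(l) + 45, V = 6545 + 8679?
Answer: 15451/9258 ≈ 1.6689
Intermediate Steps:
f(U) = 2 - 3*U (f(U) = -3*U + 2 = 2 - 3*U)
V = 15224
C(r, l) = 47 - 3*l (C(r, l) = (2 - 3*l) + 45 = 47 - 3*l)
(C(-5 + 0*(-5), -60) + V)/(-16505 + 25763) = ((47 - 3*(-60)) + 15224)/(-16505 + 25763) = ((47 + 180) + 15224)/9258 = (227 + 15224)*(1/9258) = 15451*(1/9258) = 15451/9258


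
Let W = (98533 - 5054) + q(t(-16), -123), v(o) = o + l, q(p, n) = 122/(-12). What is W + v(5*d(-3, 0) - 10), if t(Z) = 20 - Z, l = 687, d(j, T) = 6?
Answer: 565055/6 ≈ 94176.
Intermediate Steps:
q(p, n) = -61/6 (q(p, n) = 122*(-1/12) = -61/6)
v(o) = 687 + o (v(o) = o + 687 = 687 + o)
W = 560813/6 (W = (98533 - 5054) - 61/6 = 93479 - 61/6 = 560813/6 ≈ 93469.)
W + v(5*d(-3, 0) - 10) = 560813/6 + (687 + (5*6 - 10)) = 560813/6 + (687 + (30 - 10)) = 560813/6 + (687 + 20) = 560813/6 + 707 = 565055/6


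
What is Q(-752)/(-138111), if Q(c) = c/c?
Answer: -1/138111 ≈ -7.2406e-6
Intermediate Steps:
Q(c) = 1
Q(-752)/(-138111) = 1/(-138111) = 1*(-1/138111) = -1/138111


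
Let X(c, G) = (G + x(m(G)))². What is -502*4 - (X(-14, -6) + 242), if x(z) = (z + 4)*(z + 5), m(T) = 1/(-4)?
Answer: -611721/256 ≈ -2389.5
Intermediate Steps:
m(T) = -¼
x(z) = (4 + z)*(5 + z)
X(c, G) = (285/16 + G)² (X(c, G) = (G + (20 + (-¼)² + 9*(-¼)))² = (G + (20 + 1/16 - 9/4))² = (G + 285/16)² = (285/16 + G)²)
-502*4 - (X(-14, -6) + 242) = -502*4 - ((285 + 16*(-6))²/256 + 242) = -2008 - ((285 - 96)²/256 + 242) = -2008 - ((1/256)*189² + 242) = -2008 - ((1/256)*35721 + 242) = -2008 - (35721/256 + 242) = -2008 - 1*97673/256 = -2008 - 97673/256 = -611721/256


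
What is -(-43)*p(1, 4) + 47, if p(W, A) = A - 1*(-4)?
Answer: 391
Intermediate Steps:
p(W, A) = 4 + A (p(W, A) = A + 4 = 4 + A)
-(-43)*p(1, 4) + 47 = -(-43)*(4 + 4) + 47 = -(-43)*8 + 47 = -43*(-8) + 47 = 344 + 47 = 391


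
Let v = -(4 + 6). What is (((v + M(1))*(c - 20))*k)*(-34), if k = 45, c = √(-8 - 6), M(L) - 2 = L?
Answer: -214200 + 10710*I*√14 ≈ -2.142e+5 + 40073.0*I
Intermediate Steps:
v = -10 (v = -1*10 = -10)
M(L) = 2 + L
c = I*√14 (c = √(-14) = I*√14 ≈ 3.7417*I)
(((v + M(1))*(c - 20))*k)*(-34) = (((-10 + (2 + 1))*(I*√14 - 20))*45)*(-34) = (((-10 + 3)*(-20 + I*√14))*45)*(-34) = (-7*(-20 + I*√14)*45)*(-34) = ((140 - 7*I*√14)*45)*(-34) = (6300 - 315*I*√14)*(-34) = -214200 + 10710*I*√14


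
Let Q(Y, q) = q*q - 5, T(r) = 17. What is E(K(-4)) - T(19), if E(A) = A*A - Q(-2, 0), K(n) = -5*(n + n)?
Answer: 1588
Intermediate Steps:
K(n) = -10*n
Q(Y, q) = -5 + q**2 (Q(Y, q) = q**2 - 5 = -5 + q**2)
E(A) = 5 + A**2 (E(A) = A*A - (-5 + 0**2) = A**2 - (-5 + 0) = A**2 - 1*(-5) = A**2 + 5 = 5 + A**2)
E(K(-4)) - T(19) = (5 + (-10*(-4))**2) - 1*17 = (5 + 40**2) - 17 = (5 + 1600) - 17 = 1605 - 17 = 1588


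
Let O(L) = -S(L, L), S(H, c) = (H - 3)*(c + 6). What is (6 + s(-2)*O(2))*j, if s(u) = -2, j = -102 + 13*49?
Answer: -5350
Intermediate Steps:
j = 535 (j = -102 + 637 = 535)
S(H, c) = (-3 + H)*(6 + c)
O(L) = 18 - L² - 3*L (O(L) = -(-18 - 3*L + 6*L + L*L) = -(-18 - 3*L + 6*L + L²) = -(-18 + L² + 3*L) = 18 - L² - 3*L)
(6 + s(-2)*O(2))*j = (6 - 2*(18 - 1*2² - 3*2))*535 = (6 - 2*(18 - 1*4 - 6))*535 = (6 - 2*(18 - 4 - 6))*535 = (6 - 2*8)*535 = (6 - 16)*535 = -10*535 = -5350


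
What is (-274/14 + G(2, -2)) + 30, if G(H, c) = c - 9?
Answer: -4/7 ≈ -0.57143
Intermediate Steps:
G(H, c) = -9 + c
(-274/14 + G(2, -2)) + 30 = (-274/14 + (-9 - 2)) + 30 = (-274*1/14 - 11) + 30 = (-137/7 - 11) + 30 = -214/7 + 30 = -4/7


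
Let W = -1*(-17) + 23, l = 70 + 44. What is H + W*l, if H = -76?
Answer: 4484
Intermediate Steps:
l = 114
W = 40 (W = 17 + 23 = 40)
H + W*l = -76 + 40*114 = -76 + 4560 = 4484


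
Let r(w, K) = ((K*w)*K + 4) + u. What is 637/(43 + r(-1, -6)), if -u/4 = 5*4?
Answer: -637/69 ≈ -9.2319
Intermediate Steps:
u = -80 (u = -20*4 = -4*20 = -80)
r(w, K) = -76 + w*K² (r(w, K) = ((K*w)*K + 4) - 80 = (w*K² + 4) - 80 = (4 + w*K²) - 80 = -76 + w*K²)
637/(43 + r(-1, -6)) = 637/(43 + (-76 - 1*(-6)²)) = 637/(43 + (-76 - 1*36)) = 637/(43 + (-76 - 36)) = 637/(43 - 112) = 637/(-69) = -1/69*637 = -637/69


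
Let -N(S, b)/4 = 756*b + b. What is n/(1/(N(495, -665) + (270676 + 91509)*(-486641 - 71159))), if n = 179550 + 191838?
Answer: -75029578764379440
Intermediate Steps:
N(S, b) = -3028*b (N(S, b) = -4*(756*b + b) = -3028*b)
n = 371388
n/(1/(N(495, -665) + (270676 + 91509)*(-486641 - 71159))) = 371388/(1/(-3028*(-665) + (270676 + 91509)*(-486641 - 71159))) = 371388/(1/(2013620 + 362185*(-557800))) = 371388/(1/(2013620 - 202026793000)) = 371388/(1/(-202024779380)) = 371388/(-1/202024779380) = 371388*(-202024779380) = -75029578764379440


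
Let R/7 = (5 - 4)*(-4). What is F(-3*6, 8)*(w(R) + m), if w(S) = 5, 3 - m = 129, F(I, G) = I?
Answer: 2178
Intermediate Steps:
m = -126 (m = 3 - 1*129 = 3 - 129 = -126)
R = -28 (R = 7*((5 - 4)*(-4)) = 7*(1*(-4)) = 7*(-4) = -28)
F(-3*6, 8)*(w(R) + m) = (-3*6)*(5 - 126) = -18*(-121) = 2178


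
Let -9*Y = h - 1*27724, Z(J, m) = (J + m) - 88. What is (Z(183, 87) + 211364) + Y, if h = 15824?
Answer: 1915814/9 ≈ 2.1287e+5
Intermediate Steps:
Z(J, m) = -88 + J + m
Y = 11900/9 (Y = -(15824 - 1*27724)/9 = -(15824 - 27724)/9 = -1/9*(-11900) = 11900/9 ≈ 1322.2)
(Z(183, 87) + 211364) + Y = ((-88 + 183 + 87) + 211364) + 11900/9 = (182 + 211364) + 11900/9 = 211546 + 11900/9 = 1915814/9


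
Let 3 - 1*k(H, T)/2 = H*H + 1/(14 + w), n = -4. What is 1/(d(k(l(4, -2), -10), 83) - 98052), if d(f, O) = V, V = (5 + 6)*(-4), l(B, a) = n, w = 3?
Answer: -1/98096 ≈ -1.0194e-5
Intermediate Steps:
l(B, a) = -4
V = -44 (V = 11*(-4) = -44)
k(H, T) = 100/17 - 2*H**2 (k(H, T) = 6 - 2*(H*H + 1/(14 + 3)) = 6 - 2*(H**2 + 1/17) = 6 - 2*(1/17 + H**2) = 6 + (-2/17 - 2*H**2) = 100/17 - 2*H**2)
d(f, O) = -44
1/(d(k(l(4, -2), -10), 83) - 98052) = 1/(-44 - 98052) = 1/(-98096) = -1/98096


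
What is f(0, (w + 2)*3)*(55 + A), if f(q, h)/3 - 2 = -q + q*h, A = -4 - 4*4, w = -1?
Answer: 210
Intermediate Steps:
A = -20 (A = -4 - 16 = -20)
f(q, h) = 6 - 3*q + 3*h*q (f(q, h) = 6 + 3*(-q + q*h) = 6 + 3*(-q + h*q) = 6 + (-3*q + 3*h*q) = 6 - 3*q + 3*h*q)
f(0, (w + 2)*3)*(55 + A) = (6 - 3*0 + 3*((-1 + 2)*3)*0)*(55 - 20) = (6 + 0 + 3*(1*3)*0)*35 = (6 + 0 + 3*3*0)*35 = (6 + 0 + 0)*35 = 6*35 = 210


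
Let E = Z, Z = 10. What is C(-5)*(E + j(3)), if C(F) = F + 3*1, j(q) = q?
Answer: -26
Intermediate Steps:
E = 10
C(F) = 3 + F (C(F) = F + 3 = 3 + F)
C(-5)*(E + j(3)) = (3 - 5)*(10 + 3) = -2*13 = -26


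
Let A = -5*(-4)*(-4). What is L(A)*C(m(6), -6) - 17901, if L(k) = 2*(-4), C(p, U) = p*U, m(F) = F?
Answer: -17613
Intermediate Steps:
C(p, U) = U*p
A = -80 (A = 20*(-4) = -80)
L(k) = -8
L(A)*C(m(6), -6) - 17901 = -(-48)*6 - 17901 = -8*(-36) - 17901 = 288 - 17901 = -17613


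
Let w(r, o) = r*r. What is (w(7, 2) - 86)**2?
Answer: 1369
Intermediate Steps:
w(r, o) = r**2
(w(7, 2) - 86)**2 = (7**2 - 86)**2 = (49 - 86)**2 = (-37)**2 = 1369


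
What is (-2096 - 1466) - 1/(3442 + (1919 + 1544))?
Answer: -24595611/6905 ≈ -3562.0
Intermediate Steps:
(-2096 - 1466) - 1/(3442 + (1919 + 1544)) = -3562 - 1/(3442 + 3463) = -3562 - 1/6905 = -24595611/6905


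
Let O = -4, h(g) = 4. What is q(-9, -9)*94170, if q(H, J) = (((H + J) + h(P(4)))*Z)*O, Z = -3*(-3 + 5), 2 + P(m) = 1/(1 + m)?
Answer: -31641120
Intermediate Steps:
P(m) = -2 + 1/(1 + m)
Z = -6 (Z = -3*2 = -6)
q(H, J) = 96 + 24*H + 24*J (q(H, J) = (((H + J) + 4)*(-6))*(-4) = ((4 + H + J)*(-6))*(-4) = (-24 - 6*H - 6*J)*(-4) = 96 + 24*H + 24*J)
q(-9, -9)*94170 = (96 + 24*(-9) + 24*(-9))*94170 = (96 - 216 - 216)*94170 = -336*94170 = -31641120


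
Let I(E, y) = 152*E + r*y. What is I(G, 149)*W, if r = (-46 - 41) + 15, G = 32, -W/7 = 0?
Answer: 0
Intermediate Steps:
W = 0 (W = -7*0 = 0)
r = -72 (r = -87 + 15 = -72)
I(E, y) = -72*y + 152*E (I(E, y) = 152*E - 72*y = -72*y + 152*E)
I(G, 149)*W = (-72*149 + 152*32)*0 = (-10728 + 4864)*0 = -5864*0 = 0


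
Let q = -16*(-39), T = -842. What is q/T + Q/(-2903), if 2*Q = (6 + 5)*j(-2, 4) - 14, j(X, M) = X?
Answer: -898158/1222163 ≈ -0.73489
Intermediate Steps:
q = 624
Q = -18 (Q = ((6 + 5)*(-2) - 14)/2 = (11*(-2) - 14)/2 = (-22 - 14)/2 = (1/2)*(-36) = -18)
q/T + Q/(-2903) = 624/(-842) - 18/(-2903) = 624*(-1/842) - 18*(-1/2903) = -312/421 + 18/2903 = -898158/1222163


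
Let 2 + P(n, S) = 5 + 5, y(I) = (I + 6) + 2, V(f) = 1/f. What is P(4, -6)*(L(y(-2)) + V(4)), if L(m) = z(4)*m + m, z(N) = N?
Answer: 242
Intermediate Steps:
y(I) = 8 + I (y(I) = (6 + I) + 2 = 8 + I)
L(m) = 5*m (L(m) = 4*m + m = 5*m)
P(n, S) = 8 (P(n, S) = -2 + (5 + 5) = -2 + 10 = 8)
P(4, -6)*(L(y(-2)) + V(4)) = 8*(5*(8 - 2) + 1/4) = 8*(5*6 + ¼) = 8*(30 + ¼) = 8*(121/4) = 242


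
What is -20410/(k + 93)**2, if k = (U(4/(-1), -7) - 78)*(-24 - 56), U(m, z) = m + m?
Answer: -20410/48622729 ≈ -0.00041976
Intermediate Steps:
U(m, z) = 2*m
k = 6880 (k = (2*(4/(-1)) - 78)*(-24 - 56) = (2*(4*(-1)) - 78)*(-80) = (2*(-4) - 78)*(-80) = (-8 - 78)*(-80) = -86*(-80) = 6880)
-20410/(k + 93)**2 = -20410/(6880 + 93)**2 = -20410/(6973**2) = -20410/48622729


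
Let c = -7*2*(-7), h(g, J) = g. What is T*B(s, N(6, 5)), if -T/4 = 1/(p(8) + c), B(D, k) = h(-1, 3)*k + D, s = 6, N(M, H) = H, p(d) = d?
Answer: -2/53 ≈ -0.037736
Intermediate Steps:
c = 98 (c = -14*(-7) = 98)
B(D, k) = D - k (B(D, k) = -k + D = D - k)
T = -2/53 (T = -4/(8 + 98) = -4/106 = -4*1/106 = -2/53 ≈ -0.037736)
T*B(s, N(6, 5)) = -2*(6 - 1*5)/53 = -2*(6 - 5)/53 = -2/53*1 = -2/53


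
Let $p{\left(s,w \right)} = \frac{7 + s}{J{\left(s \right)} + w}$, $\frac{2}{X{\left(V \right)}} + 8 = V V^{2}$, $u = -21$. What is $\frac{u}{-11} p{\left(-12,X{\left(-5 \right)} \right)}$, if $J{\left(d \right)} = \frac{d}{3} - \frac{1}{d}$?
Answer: $\frac{33516}{13805} \approx 2.4278$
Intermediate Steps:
$X{\left(V \right)} = \frac{2}{-8 + V^{3}}$ ($X{\left(V \right)} = \frac{2}{-8 + V V^{2}} = \frac{2}{-8 + V^{3}}$)
$J{\left(d \right)} = - \frac{1}{d} + \frac{d}{3}$ ($J{\left(d \right)} = d \frac{1}{3} - \frac{1}{d} = \frac{d}{3} - \frac{1}{d} = - \frac{1}{d} + \frac{d}{3}$)
$p{\left(s,w \right)} = \frac{7 + s}{w - \frac{1}{s} + \frac{s}{3}}$ ($p{\left(s,w \right)} = \frac{7 + s}{\left(- \frac{1}{s} + \frac{s}{3}\right) + w} = \frac{7 + s}{w - \frac{1}{s} + \frac{s}{3}}$)
$\frac{u}{-11} p{\left(-12,X{\left(-5 \right)} \right)} = - \frac{21}{-11} \cdot 3 \left(-12\right) \frac{1}{-3 + \left(-12\right)^{2} + 3 \left(-12\right) \frac{2}{-8 + \left(-5\right)^{3}}} \left(7 - 12\right) = \left(-21\right) \left(- \frac{1}{11}\right) 3 \left(-12\right) \frac{1}{-3 + 144 + 3 \left(-12\right) \frac{2}{-8 - 125}} \left(-5\right) = \frac{21 \cdot 3 \left(-12\right) \frac{1}{-3 + 144 + 3 \left(-12\right) \frac{2}{-133}} \left(-5\right)}{11} = \frac{21 \cdot 3 \left(-12\right) \frac{1}{-3 + 144 + 3 \left(-12\right) 2 \left(- \frac{1}{133}\right)} \left(-5\right)}{11} = \frac{21 \cdot 3 \left(-12\right) \frac{1}{-3 + 144 + 3 \left(-12\right) \left(- \frac{2}{133}\right)} \left(-5\right)}{11} = \frac{21 \cdot 3 \left(-12\right) \frac{1}{-3 + 144 + \frac{72}{133}} \left(-5\right)}{11} = \frac{21 \cdot 3 \left(-12\right) \frac{1}{\frac{18825}{133}} \left(-5\right)}{11} = \frac{21 \cdot 3 \left(-12\right) \frac{133}{18825} \left(-5\right)}{11} = \frac{21}{11} \cdot \frac{1596}{1255} = \frac{33516}{13805}$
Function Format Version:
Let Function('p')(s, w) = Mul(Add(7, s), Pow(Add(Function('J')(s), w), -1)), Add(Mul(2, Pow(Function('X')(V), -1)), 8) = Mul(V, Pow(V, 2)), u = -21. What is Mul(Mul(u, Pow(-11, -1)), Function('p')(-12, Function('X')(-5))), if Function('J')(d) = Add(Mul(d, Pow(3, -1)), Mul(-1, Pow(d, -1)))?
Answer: Rational(33516, 13805) ≈ 2.4278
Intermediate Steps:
Function('X')(V) = Mul(2, Pow(Add(-8, Pow(V, 3)), -1)) (Function('X')(V) = Mul(2, Pow(Add(-8, Mul(V, Pow(V, 2))), -1)) = Mul(2, Pow(Add(-8, Pow(V, 3)), -1)))
Function('J')(d) = Add(Mul(-1, Pow(d, -1)), Mul(Rational(1, 3), d)) (Function('J')(d) = Add(Mul(d, Rational(1, 3)), Mul(-1, Pow(d, -1))) = Add(Mul(Rational(1, 3), d), Mul(-1, Pow(d, -1))) = Add(Mul(-1, Pow(d, -1)), Mul(Rational(1, 3), d)))
Function('p')(s, w) = Mul(Pow(Add(w, Mul(-1, Pow(s, -1)), Mul(Rational(1, 3), s)), -1), Add(7, s)) (Function('p')(s, w) = Mul(Add(7, s), Pow(Add(Add(Mul(-1, Pow(s, -1)), Mul(Rational(1, 3), s)), w), -1)) = Mul(Add(7, s), Pow(Add(w, Mul(-1, Pow(s, -1)), Mul(Rational(1, 3), s)), -1)) = Mul(Pow(Add(w, Mul(-1, Pow(s, -1)), Mul(Rational(1, 3), s)), -1), Add(7, s)))
Mul(Mul(u, Pow(-11, -1)), Function('p')(-12, Function('X')(-5))) = Mul(Mul(-21, Pow(-11, -1)), Mul(3, -12, Pow(Add(-3, Pow(-12, 2), Mul(3, -12, Mul(2, Pow(Add(-8, Pow(-5, 3)), -1)))), -1), Add(7, -12))) = Mul(Mul(-21, Rational(-1, 11)), Mul(3, -12, Pow(Add(-3, 144, Mul(3, -12, Mul(2, Pow(Add(-8, -125), -1)))), -1), -5)) = Mul(Rational(21, 11), Mul(3, -12, Pow(Add(-3, 144, Mul(3, -12, Mul(2, Pow(-133, -1)))), -1), -5)) = Mul(Rational(21, 11), Mul(3, -12, Pow(Add(-3, 144, Mul(3, -12, Mul(2, Rational(-1, 133)))), -1), -5)) = Mul(Rational(21, 11), Mul(3, -12, Pow(Add(-3, 144, Mul(3, -12, Rational(-2, 133))), -1), -5)) = Mul(Rational(21, 11), Mul(3, -12, Pow(Add(-3, 144, Rational(72, 133)), -1), -5)) = Mul(Rational(21, 11), Mul(3, -12, Pow(Rational(18825, 133), -1), -5)) = Mul(Rational(21, 11), Mul(3, -12, Rational(133, 18825), -5)) = Mul(Rational(21, 11), Rational(1596, 1255)) = Rational(33516, 13805)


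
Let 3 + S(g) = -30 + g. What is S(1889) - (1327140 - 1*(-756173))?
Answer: -2081457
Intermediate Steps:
S(g) = -33 + g (S(g) = -3 + (-30 + g) = -33 + g)
S(1889) - (1327140 - 1*(-756173)) = (-33 + 1889) - (1327140 - 1*(-756173)) = 1856 - (1327140 + 756173) = 1856 - 1*2083313 = 1856 - 2083313 = -2081457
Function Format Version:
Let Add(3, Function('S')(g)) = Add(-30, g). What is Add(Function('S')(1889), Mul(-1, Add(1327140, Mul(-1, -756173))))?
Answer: -2081457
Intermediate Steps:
Function('S')(g) = Add(-33, g) (Function('S')(g) = Add(-3, Add(-30, g)) = Add(-33, g))
Add(Function('S')(1889), Mul(-1, Add(1327140, Mul(-1, -756173)))) = Add(Add(-33, 1889), Mul(-1, Add(1327140, Mul(-1, -756173)))) = Add(1856, Mul(-1, Add(1327140, 756173))) = Add(1856, Mul(-1, 2083313)) = Add(1856, -2083313) = -2081457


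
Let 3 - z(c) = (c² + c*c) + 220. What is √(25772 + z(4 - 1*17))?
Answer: √25217 ≈ 158.80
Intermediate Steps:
z(c) = -217 - 2*c² (z(c) = 3 - ((c² + c*c) + 220) = 3 - ((c² + c²) + 220) = 3 - (2*c² + 220) = 3 - (220 + 2*c²) = 3 + (-220 - 2*c²) = -217 - 2*c²)
√(25772 + z(4 - 1*17)) = √(25772 + (-217 - 2*(4 - 1*17)²)) = √(25772 + (-217 - 2*(4 - 17)²)) = √(25772 + (-217 - 2*(-13)²)) = √(25772 + (-217 - 2*169)) = √(25772 + (-217 - 338)) = √(25772 - 555) = √25217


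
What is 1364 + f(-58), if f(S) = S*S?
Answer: 4728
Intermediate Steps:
f(S) = S²
1364 + f(-58) = 1364 + (-58)² = 1364 + 3364 = 4728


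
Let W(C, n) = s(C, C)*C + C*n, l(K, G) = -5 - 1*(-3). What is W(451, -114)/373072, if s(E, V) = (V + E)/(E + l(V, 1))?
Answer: -5669521/41877332 ≈ -0.13538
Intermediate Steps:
l(K, G) = -2 (l(K, G) = -5 + 3 = -2)
s(E, V) = (E + V)/(-2 + E) (s(E, V) = (V + E)/(E - 2) = (E + V)/(-2 + E))
W(C, n) = C*n + 2*C²/(-2 + C) (W(C, n) = ((C + C)/(-2 + C))*C + C*n = ((2*C)/(-2 + C))*C + C*n = (2*C/(-2 + C))*C + C*n = 2*C²/(-2 + C) + C*n = C*n + 2*C²/(-2 + C))
W(451, -114)/373072 = (451*(2*451 - 114*(-2 + 451))/(-2 + 451))/373072 = (451*(902 - 114*449)/449)*(1/373072) = (451*(1/449)*(902 - 51186))*(1/373072) = (451*(1/449)*(-50284))*(1/373072) = -22678084/449*1/373072 = -5669521/41877332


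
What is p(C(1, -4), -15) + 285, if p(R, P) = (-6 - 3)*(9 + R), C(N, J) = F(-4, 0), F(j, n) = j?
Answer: 240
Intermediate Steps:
C(N, J) = -4
p(R, P) = -81 - 9*R (p(R, P) = -9*(9 + R) = -81 - 9*R)
p(C(1, -4), -15) + 285 = (-81 - 9*(-4)) + 285 = (-81 + 36) + 285 = -45 + 285 = 240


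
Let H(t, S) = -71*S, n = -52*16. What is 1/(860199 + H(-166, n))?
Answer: 1/919271 ≈ 1.0878e-6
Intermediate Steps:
n = -832
1/(860199 + H(-166, n)) = 1/(860199 - 71*(-832)) = 1/(860199 + 59072) = 1/919271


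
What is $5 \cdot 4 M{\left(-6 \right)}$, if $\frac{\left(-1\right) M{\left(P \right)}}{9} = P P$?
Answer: $-6480$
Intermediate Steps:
$M{\left(P \right)} = - 9 P^{2}$ ($M{\left(P \right)} = - 9 P P = - 9 P^{2}$)
$5 \cdot 4 M{\left(-6 \right)} = 5 \cdot 4 \left(- 9 \left(-6\right)^{2}\right) = 20 \left(\left(-9\right) 36\right) = 20 \left(-324\right) = -6480$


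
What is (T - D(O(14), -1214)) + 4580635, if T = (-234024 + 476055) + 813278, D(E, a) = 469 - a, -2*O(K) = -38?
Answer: 5634261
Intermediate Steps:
O(K) = 19 (O(K) = -1/2*(-38) = 19)
T = 1055309 (T = 242031 + 813278 = 1055309)
(T - D(O(14), -1214)) + 4580635 = (1055309 - (469 - 1*(-1214))) + 4580635 = (1055309 - (469 + 1214)) + 4580635 = (1055309 - 1*1683) + 4580635 = (1055309 - 1683) + 4580635 = 1053626 + 4580635 = 5634261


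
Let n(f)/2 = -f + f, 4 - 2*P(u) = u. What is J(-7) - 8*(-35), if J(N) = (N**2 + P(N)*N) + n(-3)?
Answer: 581/2 ≈ 290.50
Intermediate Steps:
P(u) = 2 - u/2
n(f) = 0 (n(f) = 2*(-f + f) = 2*0 = 0)
J(N) = N**2 + N*(2 - N/2) (J(N) = (N**2 + (2 - N/2)*N) + 0 = (N**2 + N*(2 - N/2)) + 0 = N**2 + N*(2 - N/2))
J(-7) - 8*(-35) = (1/2)*(-7)*(4 - 7) - 8*(-35) = (1/2)*(-7)*(-3) + 280 = 21/2 + 280 = 581/2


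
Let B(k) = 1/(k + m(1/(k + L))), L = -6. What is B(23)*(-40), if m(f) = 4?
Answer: -40/27 ≈ -1.4815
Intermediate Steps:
B(k) = 1/(4 + k) (B(k) = 1/(k + 4) = 1/(4 + k))
B(23)*(-40) = -40/(4 + 23) = -40/27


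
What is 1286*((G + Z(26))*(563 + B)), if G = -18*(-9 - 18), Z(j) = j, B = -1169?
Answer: -399009792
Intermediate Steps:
G = 486 (G = -18*(-27) = 486)
1286*((G + Z(26))*(563 + B)) = 1286*((486 + 26)*(563 - 1169)) = 1286*(512*(-606)) = 1286*(-310272) = -399009792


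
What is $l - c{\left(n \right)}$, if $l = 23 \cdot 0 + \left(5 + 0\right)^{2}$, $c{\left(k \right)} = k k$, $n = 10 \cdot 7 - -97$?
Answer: $-27864$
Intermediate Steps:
$n = 167$ ($n = 70 + 97 = 167$)
$c{\left(k \right)} = k^{2}$
$l = 25$ ($l = 0 + 5^{2} = 0 + 25 = 25$)
$l - c{\left(n \right)} = 25 - 167^{2} = 25 - 27889 = -27864$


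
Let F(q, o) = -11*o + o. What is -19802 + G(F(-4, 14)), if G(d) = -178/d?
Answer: -1386051/70 ≈ -19801.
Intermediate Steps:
F(q, o) = -10*o
-19802 + G(F(-4, 14)) = -19802 - 178/((-10*14)) = -19802 - 178/(-140) = -19802 - 178*(-1/140) = -19802 + 89/70 = -1386051/70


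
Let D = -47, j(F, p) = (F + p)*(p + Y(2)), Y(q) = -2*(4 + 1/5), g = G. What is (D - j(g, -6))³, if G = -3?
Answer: -688465387/125 ≈ -5.5077e+6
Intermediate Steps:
g = -3
Y(q) = -42/5 (Y(q) = -2*(4 + ⅕) = -2*21/5 = -42/5)
j(F, p) = (-42/5 + p)*(F + p) (j(F, p) = (F + p)*(p - 42/5) = (F + p)*(-42/5 + p) = (-42/5 + p)*(F + p))
(D - j(g, -6))³ = (-47 - ((-6)² - 42/5*(-3) - 42/5*(-6) - 3*(-6)))³ = (-47 - (36 + 126/5 + 252/5 + 18))³ = (-47 - 1*648/5)³ = (-47 - 648/5)³ = (-883/5)³ = -688465387/125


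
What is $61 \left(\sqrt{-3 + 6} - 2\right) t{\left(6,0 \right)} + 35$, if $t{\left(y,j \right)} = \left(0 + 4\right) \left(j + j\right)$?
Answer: $35$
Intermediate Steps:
$t{\left(y,j \right)} = 8 j$ ($t{\left(y,j \right)} = 4 \cdot 2 j = 8 j$)
$61 \left(\sqrt{-3 + 6} - 2\right) t{\left(6,0 \right)} + 35 = 61 \left(\sqrt{-3 + 6} - 2\right) 8 \cdot 0 + 35 = 61 \left(\sqrt{3} - 2\right) 0 + 35 = 61 \left(-2 + \sqrt{3}\right) 0 + 35 = 61 \cdot 0 + 35 = 0 + 35 = 35$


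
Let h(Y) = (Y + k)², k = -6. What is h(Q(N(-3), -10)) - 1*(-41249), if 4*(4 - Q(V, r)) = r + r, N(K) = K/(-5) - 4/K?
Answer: 41258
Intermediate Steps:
N(K) = -4/K - K/5 (N(K) = K*(-⅕) - 4/K = -K/5 - 4/K = -4/K - K/5)
Q(V, r) = 4 - r/2 (Q(V, r) = 4 - (r + r)/4 = 4 - r/2)
h(Y) = (-6 + Y)² (h(Y) = (Y - 6)² = (-6 + Y)²)
h(Q(N(-3), -10)) - 1*(-41249) = (-6 + (4 - ½*(-10)))² - 1*(-41249) = (-6 + (4 + 5))² + 41249 = (-6 + 9)² + 41249 = 3² + 41249 = 9 + 41249 = 41258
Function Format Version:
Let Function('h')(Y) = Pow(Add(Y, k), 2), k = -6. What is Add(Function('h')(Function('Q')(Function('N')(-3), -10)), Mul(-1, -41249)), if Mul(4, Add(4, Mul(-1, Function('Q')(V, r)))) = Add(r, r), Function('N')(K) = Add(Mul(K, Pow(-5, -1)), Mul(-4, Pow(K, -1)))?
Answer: 41258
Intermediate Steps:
Function('N')(K) = Add(Mul(-4, Pow(K, -1)), Mul(Rational(-1, 5), K)) (Function('N')(K) = Add(Mul(K, Rational(-1, 5)), Mul(-4, Pow(K, -1))) = Add(Mul(Rational(-1, 5), K), Mul(-4, Pow(K, -1))) = Add(Mul(-4, Pow(K, -1)), Mul(Rational(-1, 5), K)))
Function('Q')(V, r) = Add(4, Mul(Rational(-1, 2), r)) (Function('Q')(V, r) = Add(4, Mul(Rational(-1, 4), Add(r, r))) = Add(4, Mul(Rational(-1, 4), Mul(2, r))) = Add(4, Mul(Rational(-1, 2), r)))
Function('h')(Y) = Pow(Add(-6, Y), 2) (Function('h')(Y) = Pow(Add(Y, -6), 2) = Pow(Add(-6, Y), 2))
Add(Function('h')(Function('Q')(Function('N')(-3), -10)), Mul(-1, -41249)) = Add(Pow(Add(-6, Add(4, Mul(Rational(-1, 2), -10))), 2), Mul(-1, -41249)) = Add(Pow(Add(-6, Add(4, 5)), 2), 41249) = Add(Pow(Add(-6, 9), 2), 41249) = Add(Pow(3, 2), 41249) = Add(9, 41249) = 41258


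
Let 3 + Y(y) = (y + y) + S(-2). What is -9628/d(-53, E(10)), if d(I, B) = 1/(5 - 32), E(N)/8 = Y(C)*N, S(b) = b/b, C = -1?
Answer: 259956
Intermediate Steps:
S(b) = 1
Y(y) = -2 + 2*y (Y(y) = -3 + ((y + y) + 1) = -3 + (2*y + 1) = -3 + (1 + 2*y) = -2 + 2*y)
E(N) = -32*N (E(N) = 8*((-2 + 2*(-1))*N) = 8*((-2 - 2)*N) = 8*(-4*N) = -32*N)
d(I, B) = -1/27 (d(I, B) = 1/(-27) = -1/27)
-9628/d(-53, E(10)) = -9628/(-1/27) = -9628*(-27) = 259956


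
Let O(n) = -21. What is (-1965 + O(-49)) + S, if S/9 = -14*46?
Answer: -7782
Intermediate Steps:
S = -5796 (S = 9*(-14*46) = 9*(-644) = -5796)
(-1965 + O(-49)) + S = (-1965 - 21) - 5796 = -1986 - 5796 = -7782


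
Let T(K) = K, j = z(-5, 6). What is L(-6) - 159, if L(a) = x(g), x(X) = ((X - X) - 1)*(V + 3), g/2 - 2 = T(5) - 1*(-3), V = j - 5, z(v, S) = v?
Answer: -152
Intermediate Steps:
j = -5
V = -10 (V = -5 - 5 = -10)
g = 20 (g = 4 + 2*(5 - 1*(-3)) = 4 + 2*(5 + 3) = 4 + 2*8 = 4 + 16 = 20)
x(X) = 7 (x(X) = ((X - X) - 1)*(-10 + 3) = (0 - 1)*(-7) = -1*(-7) = 7)
L(a) = 7
L(-6) - 159 = 7 - 159 = -152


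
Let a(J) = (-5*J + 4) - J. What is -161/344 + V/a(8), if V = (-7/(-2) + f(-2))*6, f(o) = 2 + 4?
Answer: -6673/3784 ≈ -1.7635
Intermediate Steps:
f(o) = 6
a(J) = 4 - 6*J (a(J) = (4 - 5*J) - J = 4 - 6*J)
V = 57 (V = (-7/(-2) + 6)*6 = (-7*(-1/2) + 6)*6 = (7/2 + 6)*6 = (19/2)*6 = 57)
-161/344 + V/a(8) = -161/344 + 57/(4 - 6*8) = -161*1/344 + 57/(4 - 48) = -161/344 + 57/(-44) = -161/344 + 57*(-1/44) = -161/344 - 57/44 = -6673/3784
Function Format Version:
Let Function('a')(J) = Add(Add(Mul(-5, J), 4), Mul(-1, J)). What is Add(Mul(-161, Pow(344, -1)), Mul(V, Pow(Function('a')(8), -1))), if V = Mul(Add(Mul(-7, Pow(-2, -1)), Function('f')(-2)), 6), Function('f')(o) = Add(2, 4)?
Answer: Rational(-6673, 3784) ≈ -1.7635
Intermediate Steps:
Function('f')(o) = 6
Function('a')(J) = Add(4, Mul(-6, J)) (Function('a')(J) = Add(Add(4, Mul(-5, J)), Mul(-1, J)) = Add(4, Mul(-6, J)))
V = 57 (V = Mul(Add(Mul(-7, Pow(-2, -1)), 6), 6) = Mul(Add(Mul(-7, Rational(-1, 2)), 6), 6) = Mul(Add(Rational(7, 2), 6), 6) = Mul(Rational(19, 2), 6) = 57)
Add(Mul(-161, Pow(344, -1)), Mul(V, Pow(Function('a')(8), -1))) = Add(Mul(-161, Pow(344, -1)), Mul(57, Pow(Add(4, Mul(-6, 8)), -1))) = Add(Mul(-161, Rational(1, 344)), Mul(57, Pow(Add(4, -48), -1))) = Add(Rational(-161, 344), Mul(57, Pow(-44, -1))) = Add(Rational(-161, 344), Mul(57, Rational(-1, 44))) = Add(Rational(-161, 344), Rational(-57, 44)) = Rational(-6673, 3784)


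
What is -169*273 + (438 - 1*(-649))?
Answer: -45050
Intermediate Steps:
-169*273 + (438 - 1*(-649)) = -46137 + (438 + 649) = -46137 + 1087 = -45050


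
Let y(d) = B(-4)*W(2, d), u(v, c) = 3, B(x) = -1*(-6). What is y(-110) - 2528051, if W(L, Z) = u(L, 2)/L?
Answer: -2528042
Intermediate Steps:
B(x) = 6
W(L, Z) = 3/L
y(d) = 9 (y(d) = 6*(3/2) = 9)
y(-110) - 2528051 = 9 - 2528051 = -2528042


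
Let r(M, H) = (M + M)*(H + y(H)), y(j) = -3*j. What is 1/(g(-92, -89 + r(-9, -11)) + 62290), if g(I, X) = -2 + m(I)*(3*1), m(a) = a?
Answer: 1/62012 ≈ 1.6126e-5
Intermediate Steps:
r(M, H) = -4*H*M (r(M, H) = (M + M)*(H - 3*H) = (2*M)*(-2*H) = -4*H*M)
g(I, X) = -2 + 3*I (g(I, X) = -2 + I*(3*1) = -2 + I*3 = -2 + 3*I)
1/(g(-92, -89 + r(-9, -11)) + 62290) = 1/((-2 + 3*(-92)) + 62290) = 1/((-2 - 276) + 62290) = 1/(-278 + 62290) = 1/62012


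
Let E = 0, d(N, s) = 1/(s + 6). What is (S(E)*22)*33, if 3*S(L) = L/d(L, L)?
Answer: 0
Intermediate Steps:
d(N, s) = 1/(6 + s)
S(L) = L*(6 + L)/3 (S(L) = (L/(1/(6 + L)))/3 = (L*(6 + L))/3 = L*(6 + L)/3)
(S(E)*22)*33 = (((⅓)*0*(6 + 0))*22)*33 = (((⅓)*0*6)*22)*33 = (0*22)*33 = 0*33 = 0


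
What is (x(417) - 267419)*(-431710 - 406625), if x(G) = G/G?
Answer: 224185869030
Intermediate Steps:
x(G) = 1
(x(417) - 267419)*(-431710 - 406625) = (1 - 267419)*(-431710 - 406625) = -267418*(-838335) = 224185869030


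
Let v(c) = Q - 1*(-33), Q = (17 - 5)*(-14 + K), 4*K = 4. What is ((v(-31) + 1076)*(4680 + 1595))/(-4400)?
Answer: -239203/176 ≈ -1359.1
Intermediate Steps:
K = 1 (K = (1/4)*4 = 1)
Q = -156 (Q = (17 - 5)*(-14 + 1) = 12*(-13) = -156)
v(c) = -123 (v(c) = -156 - 1*(-33) = -156 + 33 = -123)
((v(-31) + 1076)*(4680 + 1595))/(-4400) = ((-123 + 1076)*(4680 + 1595))/(-4400) = (953*6275)*(-1/4400) = 5980075*(-1/4400) = -239203/176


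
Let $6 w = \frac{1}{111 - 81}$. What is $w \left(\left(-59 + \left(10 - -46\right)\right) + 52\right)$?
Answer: $\frac{49}{180} \approx 0.27222$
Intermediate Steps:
$w = \frac{1}{180}$ ($w = \frac{1}{6 \left(111 - 81\right)} = \frac{1}{6 \cdot 30} = \frac{1}{6} \cdot \frac{1}{30} = \frac{1}{180} \approx 0.0055556$)
$w \left(\left(-59 + \left(10 - -46\right)\right) + 52\right) = \frac{\left(-59 + \left(10 - -46\right)\right) + 52}{180} = \frac{\left(-59 + \left(10 + 46\right)\right) + 52}{180} = \frac{\left(-59 + 56\right) + 52}{180} = \frac{-3 + 52}{180} = \frac{1}{180} \cdot 49 = \frac{49}{180}$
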